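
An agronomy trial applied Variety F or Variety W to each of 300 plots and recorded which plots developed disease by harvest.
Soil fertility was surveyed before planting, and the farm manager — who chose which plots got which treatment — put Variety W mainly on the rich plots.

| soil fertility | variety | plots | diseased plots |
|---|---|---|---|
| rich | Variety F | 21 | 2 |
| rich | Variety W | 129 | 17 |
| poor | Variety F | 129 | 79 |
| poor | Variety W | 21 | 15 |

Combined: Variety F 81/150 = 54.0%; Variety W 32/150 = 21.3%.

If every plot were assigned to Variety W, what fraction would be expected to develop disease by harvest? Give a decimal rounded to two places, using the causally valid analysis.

0.42

The soil fertility-specific comparison favours Variety F throughout, but the pooled figures favour Variety W. The question is whether to condition on soil fertility.
Soil fertility satisfies the back-door criterion: it is not a descendant of the variety, and it blocks the spurious path from variety to outcome. Adjusting for it (i.e., using the within-soil fertility rates) gives the causal effect.
Standardising Variety W to the population soil fertility mix: 0.500·17/129 + 0.500·15/21 = 0.423.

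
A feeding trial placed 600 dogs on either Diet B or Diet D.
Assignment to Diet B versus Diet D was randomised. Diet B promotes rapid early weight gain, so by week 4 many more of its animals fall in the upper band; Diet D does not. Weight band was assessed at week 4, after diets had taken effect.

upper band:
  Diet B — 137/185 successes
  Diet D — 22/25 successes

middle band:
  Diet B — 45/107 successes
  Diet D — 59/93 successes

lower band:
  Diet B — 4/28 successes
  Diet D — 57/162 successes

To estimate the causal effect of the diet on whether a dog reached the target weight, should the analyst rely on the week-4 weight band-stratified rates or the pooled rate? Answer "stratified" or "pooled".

pooled

Within every week-4 weight band level Diet D has the higher rate, yet pooled Diet B does — Simpson's reversal.
The distribution of week-4 weight band is itself part of what the diet does — it is an intermediate outcome. Holding it fixed would remove that part of the effect; the total effect is the pooled difference.
Pooled: Diet B 58.1% vs Diet D 49.3%; Diet B is higher overall.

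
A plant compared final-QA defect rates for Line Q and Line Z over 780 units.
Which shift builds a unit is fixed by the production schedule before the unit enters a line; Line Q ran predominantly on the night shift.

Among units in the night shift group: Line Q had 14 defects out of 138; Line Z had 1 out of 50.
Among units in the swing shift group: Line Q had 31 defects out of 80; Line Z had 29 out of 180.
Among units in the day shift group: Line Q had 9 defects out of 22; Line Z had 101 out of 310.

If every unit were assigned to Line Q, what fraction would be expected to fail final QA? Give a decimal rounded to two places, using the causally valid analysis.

Line Z is lower inside every shift stratum but Line Q is lower in aggregate. Whether to stratify depends on how shift relates to the line.
The imbalance in shift arose from how units were allocated, not from anything the line did; and shift independently affects the outcome. The pooled gap is confounded — condition on shift.
Standardising Line Q to the population shift mix: 0.241·14/138 + 0.333·31/80 + 0.426·9/22 = 0.328.

0.33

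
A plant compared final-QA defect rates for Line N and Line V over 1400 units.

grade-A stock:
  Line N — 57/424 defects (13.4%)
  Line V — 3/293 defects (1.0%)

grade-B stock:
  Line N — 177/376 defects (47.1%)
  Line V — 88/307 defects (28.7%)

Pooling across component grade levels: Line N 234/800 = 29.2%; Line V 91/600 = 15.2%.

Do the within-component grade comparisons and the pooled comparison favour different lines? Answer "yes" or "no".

Within each component grade level (grade-A stock 13.4% vs 1.0%; grade-B stock 47.1% vs 28.7%), Line V has the lower rate every time. Pooled: 29.2% vs 15.2% — Line V has the lower rate overall. They agree.

no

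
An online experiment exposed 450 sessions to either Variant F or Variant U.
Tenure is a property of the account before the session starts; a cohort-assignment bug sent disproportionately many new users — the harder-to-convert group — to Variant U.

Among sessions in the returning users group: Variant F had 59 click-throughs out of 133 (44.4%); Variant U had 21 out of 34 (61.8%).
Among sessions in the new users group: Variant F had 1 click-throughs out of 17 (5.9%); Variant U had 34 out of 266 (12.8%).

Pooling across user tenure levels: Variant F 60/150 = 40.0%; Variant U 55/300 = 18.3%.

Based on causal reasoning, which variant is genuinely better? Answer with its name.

The user tenure-specific comparison favours Variant U throughout, but the pooled figures favour Variant F. The question is whether to condition on user tenure.
User tenure is set before the variant has any effect — it is not caused by the variant — and it independently drives the outcome. That makes it a confounder, so the causal comparison is within user tenure levels.
Within each level — returning users: 44.4% vs 61.8%; new users: 5.9% vs 12.8% — Variant U is higher every time.

Variant U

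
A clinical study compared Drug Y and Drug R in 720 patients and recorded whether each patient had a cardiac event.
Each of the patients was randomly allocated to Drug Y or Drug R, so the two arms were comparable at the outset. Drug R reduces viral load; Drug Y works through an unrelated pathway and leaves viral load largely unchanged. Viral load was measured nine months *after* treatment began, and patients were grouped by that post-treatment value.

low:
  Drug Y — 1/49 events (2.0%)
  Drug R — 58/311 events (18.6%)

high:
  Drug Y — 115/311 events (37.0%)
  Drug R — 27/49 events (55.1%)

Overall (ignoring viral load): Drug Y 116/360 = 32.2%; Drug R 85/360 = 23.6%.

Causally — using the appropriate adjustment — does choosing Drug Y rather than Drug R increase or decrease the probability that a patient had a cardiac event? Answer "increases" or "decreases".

The viral load-specific comparison favours Drug Y throughout, but the pooled figures favour Drug R. The question is whether to condition on viral load.
Viral load is downstream of the drug. One should not condition on a consequence of treatment, so the overall rates are the right comparison.
Pooled: Drug Y 32.2% vs Drug R 23.6%; Drug R is lower overall.

increases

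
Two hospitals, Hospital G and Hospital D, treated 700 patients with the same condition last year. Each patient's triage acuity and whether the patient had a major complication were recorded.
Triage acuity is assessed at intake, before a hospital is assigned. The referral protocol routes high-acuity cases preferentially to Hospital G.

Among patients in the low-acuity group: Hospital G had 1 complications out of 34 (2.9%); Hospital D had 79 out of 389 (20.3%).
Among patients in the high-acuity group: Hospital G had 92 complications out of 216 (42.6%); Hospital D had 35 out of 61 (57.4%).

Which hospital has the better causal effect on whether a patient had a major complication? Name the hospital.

Hospital G

Within every triage acuity level Hospital G has the lower rate, yet pooled Hospital D does — Simpson's reversal.
Here triage acuity is a common cause — it drives both which hospital a case falls under and the outcome. The crude comparison mixes populations; the stratum-specific rates are the causally relevant ones.
Within each level — low-acuity: 2.9% vs 20.3%; high-acuity: 42.6% vs 57.4% — Hospital G is lower every time.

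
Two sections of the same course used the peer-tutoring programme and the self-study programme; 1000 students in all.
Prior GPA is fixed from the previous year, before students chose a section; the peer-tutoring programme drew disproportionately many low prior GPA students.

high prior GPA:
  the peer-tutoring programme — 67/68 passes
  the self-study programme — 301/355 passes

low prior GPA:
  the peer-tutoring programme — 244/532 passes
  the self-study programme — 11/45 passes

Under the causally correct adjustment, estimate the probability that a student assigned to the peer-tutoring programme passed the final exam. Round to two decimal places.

0.68

Here prior GPA band is a common cause — it drives both which teaching method a case falls under and the outcome. The crude comparison mixes populations; the stratum-specific rates are the causally relevant ones.
Standardising the peer-tutoring programme to the population prior GPA band mix: 0.423·67/68 + 0.577·244/532 = 0.681.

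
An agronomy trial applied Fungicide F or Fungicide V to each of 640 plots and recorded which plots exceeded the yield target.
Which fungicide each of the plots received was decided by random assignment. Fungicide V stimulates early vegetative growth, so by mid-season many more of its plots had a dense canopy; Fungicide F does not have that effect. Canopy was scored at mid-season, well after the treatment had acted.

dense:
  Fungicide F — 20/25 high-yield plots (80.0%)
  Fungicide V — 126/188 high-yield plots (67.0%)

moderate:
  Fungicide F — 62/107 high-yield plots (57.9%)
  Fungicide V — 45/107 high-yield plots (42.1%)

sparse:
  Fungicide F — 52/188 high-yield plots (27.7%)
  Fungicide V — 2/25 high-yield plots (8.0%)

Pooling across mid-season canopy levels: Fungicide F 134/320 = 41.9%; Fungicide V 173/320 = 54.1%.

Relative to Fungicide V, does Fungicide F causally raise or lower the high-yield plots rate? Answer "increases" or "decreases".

decreases

Mid-season canopy lies on the pathway fungicide → mid-season canopy → outcome, so adjusting for it blocks the indirect effect. For the total causal effect of fungicide, use the unadjusted pooled rates.
Pooled: Fungicide F 41.9% vs Fungicide V 54.1%; Fungicide V is higher overall.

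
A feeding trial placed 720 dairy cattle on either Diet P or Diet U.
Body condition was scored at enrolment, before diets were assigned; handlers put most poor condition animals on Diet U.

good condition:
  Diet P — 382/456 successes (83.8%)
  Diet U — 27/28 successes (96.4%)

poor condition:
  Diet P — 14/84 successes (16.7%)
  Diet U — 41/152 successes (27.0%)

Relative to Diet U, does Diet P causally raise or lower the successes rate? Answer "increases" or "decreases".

decreases

The starting body condition-specific comparison favours Diet U throughout, but the pooled figures favour Diet P. The question is whether to condition on starting body condition.
Starting body condition differs across diets for reasons unrelated to any effect of the diet itself, and it separately predicts the outcome — a classic confounder. We must compare within starting body condition levels.
Within each level — good condition: 83.8% vs 96.4%; poor condition: 16.7% vs 27.0% — Diet U is higher every time.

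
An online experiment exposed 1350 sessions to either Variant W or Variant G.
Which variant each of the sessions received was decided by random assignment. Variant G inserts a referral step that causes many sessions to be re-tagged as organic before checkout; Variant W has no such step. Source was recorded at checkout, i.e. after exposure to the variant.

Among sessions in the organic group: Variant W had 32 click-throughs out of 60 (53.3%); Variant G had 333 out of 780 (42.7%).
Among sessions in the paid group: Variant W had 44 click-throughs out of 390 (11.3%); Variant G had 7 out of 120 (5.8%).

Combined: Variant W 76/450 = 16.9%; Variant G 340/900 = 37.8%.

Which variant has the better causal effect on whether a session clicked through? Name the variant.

Variant G

The traffic source-specific comparison favours Variant W throughout, but the pooled figures favour Variant G. The question is whether to condition on traffic source.
Traffic source is recorded after the variant and is itself shifted by it — it sits on the causal path from variant to outcome. Conditioning on a mediator would strip out part of the effect we want; the pooled comparison gives the total causal effect.
Pooled: Variant W 16.9% vs Variant G 37.8%; Variant G is higher overall.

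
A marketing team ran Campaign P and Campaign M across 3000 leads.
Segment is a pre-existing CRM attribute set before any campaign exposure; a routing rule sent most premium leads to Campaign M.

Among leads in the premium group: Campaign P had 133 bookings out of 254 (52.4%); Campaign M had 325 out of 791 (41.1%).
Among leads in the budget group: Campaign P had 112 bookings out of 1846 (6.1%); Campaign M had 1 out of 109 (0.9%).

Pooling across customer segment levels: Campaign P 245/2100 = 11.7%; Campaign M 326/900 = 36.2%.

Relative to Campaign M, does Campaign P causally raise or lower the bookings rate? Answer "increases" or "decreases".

increases

Campaign P is higher inside every customer segment stratum but Campaign M is higher in aggregate. Whether to stratify depends on how customer segment relates to the campaign.
Since customer segment is a pre-existing factor (not a product of the campaign) and it affects the outcome on its own, it is a confounder. The stratified rates, not the pooled rate, identify the causal effect.
Within each level — premium: 52.4% vs 41.1%; budget: 6.1% vs 0.9% — Campaign P is higher every time.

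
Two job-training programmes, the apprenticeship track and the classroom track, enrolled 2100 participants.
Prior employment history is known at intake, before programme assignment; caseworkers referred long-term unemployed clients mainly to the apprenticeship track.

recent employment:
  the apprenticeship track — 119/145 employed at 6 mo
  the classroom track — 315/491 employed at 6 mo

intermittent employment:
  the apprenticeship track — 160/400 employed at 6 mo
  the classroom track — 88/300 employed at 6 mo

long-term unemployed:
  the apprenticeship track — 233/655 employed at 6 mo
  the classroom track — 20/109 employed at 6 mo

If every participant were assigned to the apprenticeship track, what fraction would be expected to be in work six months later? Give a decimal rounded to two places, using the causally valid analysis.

The prior employment history-specific comparison favours the apprenticeship track throughout, but the pooled figures favour the classroom track. The question is whether to condition on prior employment history.
The imbalance in prior employment history arose from how participants were allocated, not from anything the programme did; and prior employment history independently affects the outcome. The pooled gap is confounded — condition on prior employment history.
Standardising the apprenticeship track to the population prior employment history mix: 0.303·119/145 + 0.333·160/400 + 0.364·233/655 = 0.511.

0.51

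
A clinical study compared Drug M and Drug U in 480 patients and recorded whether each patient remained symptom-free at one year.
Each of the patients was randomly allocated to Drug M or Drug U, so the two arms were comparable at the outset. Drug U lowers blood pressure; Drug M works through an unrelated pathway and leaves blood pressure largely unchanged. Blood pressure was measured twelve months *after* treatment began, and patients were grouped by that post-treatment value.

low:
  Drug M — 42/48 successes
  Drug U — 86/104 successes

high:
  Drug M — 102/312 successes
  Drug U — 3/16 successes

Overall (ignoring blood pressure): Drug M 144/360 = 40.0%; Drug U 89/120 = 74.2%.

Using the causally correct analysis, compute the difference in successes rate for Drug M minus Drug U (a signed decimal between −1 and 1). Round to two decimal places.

-0.34

Within every blood pressure level Drug M has the higher rate, yet pooled Drug U does — Simpson's reversal.
Stratifying would compare drugs among patients the drugs themselves sorted into blood pressure groups — a form of selection on an intermediate. The unconditioned pooled rates give the total causal effect.
The causal difference is the pooled difference: 0.400 − 0.742 = -0.342.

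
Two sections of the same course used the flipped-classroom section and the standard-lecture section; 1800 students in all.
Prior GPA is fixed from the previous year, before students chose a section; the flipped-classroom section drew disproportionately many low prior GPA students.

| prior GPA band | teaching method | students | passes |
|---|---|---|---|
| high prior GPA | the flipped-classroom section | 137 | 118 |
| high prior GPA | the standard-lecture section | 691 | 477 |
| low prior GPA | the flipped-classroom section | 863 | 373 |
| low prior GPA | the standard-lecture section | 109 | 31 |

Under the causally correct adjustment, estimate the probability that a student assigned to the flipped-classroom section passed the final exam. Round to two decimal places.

Prior GPA band satisfies the back-door criterion: it is not a descendant of the teaching method, and it blocks the spurious path from teaching method to outcome. Adjusting for it (i.e., using the within-prior GPA band rates) gives the causal effect.
Standardising the flipped-classroom section to the population prior GPA band mix: 0.460·118/137 + 0.540·373/863 = 0.630.

0.63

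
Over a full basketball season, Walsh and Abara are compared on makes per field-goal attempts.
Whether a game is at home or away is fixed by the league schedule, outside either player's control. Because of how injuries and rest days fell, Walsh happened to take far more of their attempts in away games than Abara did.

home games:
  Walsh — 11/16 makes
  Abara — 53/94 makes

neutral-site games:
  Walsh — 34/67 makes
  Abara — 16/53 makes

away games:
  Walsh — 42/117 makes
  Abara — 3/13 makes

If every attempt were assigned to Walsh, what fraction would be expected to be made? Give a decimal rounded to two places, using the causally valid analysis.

0.51

Game venue satisfies the back-door criterion: it is not a descendant of the player, and it blocks the spurious path from player to outcome. Adjusting for it (i.e., using the within-game venue rates) gives the causal effect.
Standardising Walsh to the population game venue mix: 0.306·11/16 + 0.333·34/67 + 0.361·42/117 = 0.509.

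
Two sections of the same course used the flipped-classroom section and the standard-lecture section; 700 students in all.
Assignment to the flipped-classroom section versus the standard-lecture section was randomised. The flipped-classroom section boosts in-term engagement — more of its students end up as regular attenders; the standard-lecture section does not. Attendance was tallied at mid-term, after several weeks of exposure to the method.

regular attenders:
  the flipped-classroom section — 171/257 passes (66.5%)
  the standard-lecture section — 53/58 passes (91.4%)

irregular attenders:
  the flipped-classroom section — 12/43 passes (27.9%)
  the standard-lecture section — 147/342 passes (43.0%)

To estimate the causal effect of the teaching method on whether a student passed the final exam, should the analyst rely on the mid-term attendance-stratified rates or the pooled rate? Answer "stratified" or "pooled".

pooled

The stratified and pooled comparisons disagree (the standard-lecture section wins within each mid-term attendance; the flipped-classroom section wins overall), so the answer turns on the causal role of mid-term attendance.
The distribution of mid-term attendance is itself part of what the teaching method does — it is an intermediate outcome. Holding it fixed would remove that part of the effect; the total effect is the pooled difference.
Pooled: the flipped-classroom section 61.0% vs the standard-lecture section 50.0%; the flipped-classroom section is higher overall.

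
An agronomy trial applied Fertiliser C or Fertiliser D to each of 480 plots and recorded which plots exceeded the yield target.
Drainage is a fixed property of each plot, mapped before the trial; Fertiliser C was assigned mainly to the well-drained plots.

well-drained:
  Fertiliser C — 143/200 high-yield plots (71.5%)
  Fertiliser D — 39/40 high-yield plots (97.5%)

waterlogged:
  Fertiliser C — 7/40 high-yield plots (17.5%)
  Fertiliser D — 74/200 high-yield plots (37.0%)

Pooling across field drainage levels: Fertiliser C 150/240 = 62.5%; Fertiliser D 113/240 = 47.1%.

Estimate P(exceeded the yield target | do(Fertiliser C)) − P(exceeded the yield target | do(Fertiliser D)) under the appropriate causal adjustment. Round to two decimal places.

-0.23

Within every field drainage level Fertiliser D has the higher rate, yet pooled Fertiliser C does — Simpson's reversal.
Field drainage satisfies the back-door criterion: it is not a descendant of the fertiliser, and it blocks the spurious path from fertiliser to outcome. Adjusting for it (i.e., using the within-field drainage rates) gives the causal effect.
Adjusting over the population distribution of field drainage: 0.500·(0.715−0.975) + 0.500·(0.175−0.370) = -0.228.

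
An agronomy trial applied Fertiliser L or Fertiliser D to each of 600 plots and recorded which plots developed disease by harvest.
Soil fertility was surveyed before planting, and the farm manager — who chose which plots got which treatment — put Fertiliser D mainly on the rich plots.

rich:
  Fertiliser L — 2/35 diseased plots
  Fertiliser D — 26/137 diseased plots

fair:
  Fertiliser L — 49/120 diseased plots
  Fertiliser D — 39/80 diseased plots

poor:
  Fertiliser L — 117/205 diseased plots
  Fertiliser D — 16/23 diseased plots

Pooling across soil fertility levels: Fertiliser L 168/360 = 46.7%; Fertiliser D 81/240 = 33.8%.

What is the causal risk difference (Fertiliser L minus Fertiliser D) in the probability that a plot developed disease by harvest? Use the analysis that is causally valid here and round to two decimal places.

-0.11

The soil fertility-specific comparison favours Fertiliser L throughout, but the pooled figures favour Fertiliser D. The question is whether to condition on soil fertility.
Soil fertility satisfies the back-door criterion: it is not a descendant of the fertiliser, and it blocks the spurious path from fertiliser to outcome. Adjusting for it (i.e., using the within-soil fertility rates) gives the causal effect.
Adjusting over the population distribution of soil fertility: 0.287·(0.057−0.190) + 0.333·(0.408−0.487) + 0.380·(0.571−0.696) = -0.112.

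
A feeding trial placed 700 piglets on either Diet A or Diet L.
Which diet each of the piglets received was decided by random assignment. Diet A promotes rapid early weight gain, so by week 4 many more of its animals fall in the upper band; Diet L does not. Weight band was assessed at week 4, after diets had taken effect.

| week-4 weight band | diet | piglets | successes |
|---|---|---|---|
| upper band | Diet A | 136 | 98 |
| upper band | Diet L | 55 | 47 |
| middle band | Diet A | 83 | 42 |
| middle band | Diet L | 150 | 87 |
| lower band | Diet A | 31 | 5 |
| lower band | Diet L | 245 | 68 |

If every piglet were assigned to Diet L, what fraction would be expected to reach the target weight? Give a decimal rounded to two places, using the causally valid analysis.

Diet L is higher inside every week-4 weight band stratum but Diet A is higher in aggregate. Whether to stratify depends on how week-4 weight band relates to the diet.
Week-4 weight band here is a post-treatment variable shaped by the diet; conditioning on it would introduce bias rather than remove it. The overall comparison is the causal one.
So P(outcome | do(Diet L)) is just the pooled rate for Diet L: 202/450 = 0.449.

0.45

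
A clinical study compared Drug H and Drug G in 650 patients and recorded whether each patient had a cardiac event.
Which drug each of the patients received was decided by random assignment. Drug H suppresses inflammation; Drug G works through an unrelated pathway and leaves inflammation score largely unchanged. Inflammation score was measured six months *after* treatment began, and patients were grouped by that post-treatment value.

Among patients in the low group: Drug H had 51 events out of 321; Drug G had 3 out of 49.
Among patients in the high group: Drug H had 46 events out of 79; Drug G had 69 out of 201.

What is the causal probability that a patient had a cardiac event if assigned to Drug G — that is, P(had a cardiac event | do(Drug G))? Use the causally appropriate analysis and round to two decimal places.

Inflammation score here is a post-treatment variable shaped by the drug; conditioning on it would introduce bias rather than remove it. The overall comparison is the causal one.
So P(outcome | do(Drug G)) is just the pooled rate for Drug G: 72/250 = 0.288.

0.29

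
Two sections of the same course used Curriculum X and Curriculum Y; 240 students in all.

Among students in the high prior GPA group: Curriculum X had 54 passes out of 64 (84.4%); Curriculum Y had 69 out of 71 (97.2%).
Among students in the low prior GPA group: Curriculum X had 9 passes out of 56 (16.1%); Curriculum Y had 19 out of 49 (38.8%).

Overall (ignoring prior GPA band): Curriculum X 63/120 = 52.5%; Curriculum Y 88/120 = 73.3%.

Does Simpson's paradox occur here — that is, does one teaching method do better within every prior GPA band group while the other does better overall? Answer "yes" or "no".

no

Within each prior GPA band level (high prior GPA 84.4% vs 97.2%; low prior GPA 16.1% vs 38.8%), Curriculum Y has the higher rate every time. Pooled: 52.5% vs 73.3% — Curriculum Y has the higher rate overall. They agree.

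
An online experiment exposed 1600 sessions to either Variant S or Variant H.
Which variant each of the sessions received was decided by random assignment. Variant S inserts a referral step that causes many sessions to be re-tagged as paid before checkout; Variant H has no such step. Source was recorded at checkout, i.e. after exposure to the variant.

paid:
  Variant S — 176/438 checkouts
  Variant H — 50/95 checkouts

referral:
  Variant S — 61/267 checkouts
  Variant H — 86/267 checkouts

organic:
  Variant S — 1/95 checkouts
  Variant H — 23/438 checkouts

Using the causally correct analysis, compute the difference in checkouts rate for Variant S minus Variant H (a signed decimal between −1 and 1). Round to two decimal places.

+0.10

The distribution of traffic source is itself part of what the variant does — it is an intermediate outcome. Holding it fixed would remove that part of the effect; the total effect is the pooled difference.
The causal difference is the pooled difference: 0.297 − 0.199 = +0.099.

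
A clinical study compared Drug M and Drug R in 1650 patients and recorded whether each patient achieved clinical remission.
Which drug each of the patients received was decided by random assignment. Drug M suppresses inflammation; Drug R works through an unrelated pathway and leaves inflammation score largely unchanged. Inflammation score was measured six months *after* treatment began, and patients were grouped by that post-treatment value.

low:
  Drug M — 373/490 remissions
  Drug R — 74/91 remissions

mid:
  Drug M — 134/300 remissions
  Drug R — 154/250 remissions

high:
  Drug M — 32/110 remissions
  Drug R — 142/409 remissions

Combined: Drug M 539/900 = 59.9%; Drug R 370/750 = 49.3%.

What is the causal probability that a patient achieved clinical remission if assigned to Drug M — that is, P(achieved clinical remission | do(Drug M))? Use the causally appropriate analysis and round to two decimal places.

0.60

The inflammation score-specific comparison favours Drug R throughout, but the pooled figures favour Drug M. The question is whether to condition on inflammation score.
Stratifying would compare drugs among patients the drugs themselves sorted into inflammation score groups — a form of selection on an intermediate. The unconditioned pooled rates give the total causal effect.
So P(outcome | do(Drug M)) is just the pooled rate for Drug M: 539/900 = 0.599.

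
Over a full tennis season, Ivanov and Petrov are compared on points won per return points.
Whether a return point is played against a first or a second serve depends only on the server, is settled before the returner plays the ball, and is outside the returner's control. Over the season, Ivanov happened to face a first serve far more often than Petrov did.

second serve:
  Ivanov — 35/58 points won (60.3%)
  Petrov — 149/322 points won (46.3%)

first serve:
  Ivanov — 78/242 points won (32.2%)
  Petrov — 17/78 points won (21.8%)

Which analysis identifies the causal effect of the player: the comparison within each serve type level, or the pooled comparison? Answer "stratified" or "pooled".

Ivanov is higher inside every serve type stratum but Petrov is higher in aggregate. Whether to stratify depends on how serve type relates to the player.
Serve type differs across players for reasons unrelated to any effect of the player itself, and it separately predicts the outcome — a classic confounder. We must compare within serve type levels.
Within each level — second serve: 60.3% vs 46.3%; first serve: 32.2% vs 21.8% — Ivanov is higher every time.

stratified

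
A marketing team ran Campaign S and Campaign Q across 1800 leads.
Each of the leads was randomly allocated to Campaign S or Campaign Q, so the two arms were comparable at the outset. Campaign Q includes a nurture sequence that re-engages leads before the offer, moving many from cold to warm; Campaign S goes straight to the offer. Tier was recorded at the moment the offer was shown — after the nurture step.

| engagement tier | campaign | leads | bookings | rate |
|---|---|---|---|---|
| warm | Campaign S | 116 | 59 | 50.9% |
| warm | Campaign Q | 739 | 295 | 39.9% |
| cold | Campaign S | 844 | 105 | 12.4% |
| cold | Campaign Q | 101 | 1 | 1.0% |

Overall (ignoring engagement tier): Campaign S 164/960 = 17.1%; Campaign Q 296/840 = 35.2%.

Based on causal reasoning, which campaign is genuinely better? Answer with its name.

Campaign Q

Campaign S is higher inside every engagement tier stratum but Campaign Q is higher in aggregate. Whether to stratify depends on how engagement tier relates to the campaign.
Engagement tier here is a post-treatment variable shaped by the campaign; conditioning on it would introduce bias rather than remove it. The overall comparison is the causal one.
Pooled: Campaign S 17.1% vs Campaign Q 35.2%; Campaign Q is higher overall.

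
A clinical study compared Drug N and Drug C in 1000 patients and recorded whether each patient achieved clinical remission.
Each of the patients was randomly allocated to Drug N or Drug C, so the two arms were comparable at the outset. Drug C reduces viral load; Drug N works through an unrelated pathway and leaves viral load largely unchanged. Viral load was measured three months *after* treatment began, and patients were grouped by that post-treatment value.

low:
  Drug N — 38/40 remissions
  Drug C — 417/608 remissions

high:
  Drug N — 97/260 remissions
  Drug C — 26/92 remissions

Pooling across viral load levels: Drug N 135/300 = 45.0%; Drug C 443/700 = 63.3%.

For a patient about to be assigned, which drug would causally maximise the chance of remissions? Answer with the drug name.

Within every viral load level Drug N has the higher rate, yet pooled Drug C does — Simpson's reversal.
Stratifying would compare drugs among patients the drugs themselves sorted into viral load groups — a form of selection on an intermediate. The unconditioned pooled rates give the total causal effect.
Pooled: Drug N 45.0% vs Drug C 63.3%; Drug C is higher overall.

Drug C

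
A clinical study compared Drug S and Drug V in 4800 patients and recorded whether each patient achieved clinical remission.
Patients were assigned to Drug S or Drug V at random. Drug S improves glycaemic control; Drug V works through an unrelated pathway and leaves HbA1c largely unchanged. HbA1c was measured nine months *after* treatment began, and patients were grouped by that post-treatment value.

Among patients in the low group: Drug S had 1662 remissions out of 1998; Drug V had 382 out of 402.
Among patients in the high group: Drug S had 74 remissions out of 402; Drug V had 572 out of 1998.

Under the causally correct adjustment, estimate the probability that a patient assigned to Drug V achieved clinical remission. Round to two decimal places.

Drug V is higher inside every HbA1c stratum but Drug S is higher in aggregate. Whether to stratify depends on how HbA1c relates to the drug.
HbA1c here is a post-treatment variable shaped by the drug; conditioning on it would introduce bias rather than remove it. The overall comparison is the causal one.
So P(outcome | do(Drug V)) is just the pooled rate for Drug V: 954/2400 = 0.398.

0.40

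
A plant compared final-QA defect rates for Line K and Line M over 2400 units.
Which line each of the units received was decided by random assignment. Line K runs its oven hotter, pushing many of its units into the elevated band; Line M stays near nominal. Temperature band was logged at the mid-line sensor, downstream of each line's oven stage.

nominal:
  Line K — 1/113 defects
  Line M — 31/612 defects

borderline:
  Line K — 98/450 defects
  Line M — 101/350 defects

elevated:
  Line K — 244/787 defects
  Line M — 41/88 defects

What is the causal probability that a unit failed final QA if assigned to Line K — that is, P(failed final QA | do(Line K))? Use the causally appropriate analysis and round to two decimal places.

0.25

In-process temperature band is downstream of the line. One should not condition on a consequence of treatment, so the overall rates are the right comparison.
So P(outcome | do(Line K)) is just the pooled rate for Line K: 343/1350 = 0.254.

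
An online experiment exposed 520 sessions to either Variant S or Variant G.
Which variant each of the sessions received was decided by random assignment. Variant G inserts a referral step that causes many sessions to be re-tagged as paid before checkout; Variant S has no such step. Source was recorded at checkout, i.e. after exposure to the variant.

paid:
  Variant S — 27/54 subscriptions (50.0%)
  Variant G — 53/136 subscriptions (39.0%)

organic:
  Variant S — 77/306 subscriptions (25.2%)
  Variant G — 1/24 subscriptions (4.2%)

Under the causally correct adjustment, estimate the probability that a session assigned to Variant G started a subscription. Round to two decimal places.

Traffic source is recorded after the variant and is itself shifted by it — it sits on the causal path from variant to outcome. Conditioning on a mediator would strip out part of the effect we want; the pooled comparison gives the total causal effect.
So P(outcome | do(Variant G)) is just the pooled rate for Variant G: 54/160 = 0.338.

0.34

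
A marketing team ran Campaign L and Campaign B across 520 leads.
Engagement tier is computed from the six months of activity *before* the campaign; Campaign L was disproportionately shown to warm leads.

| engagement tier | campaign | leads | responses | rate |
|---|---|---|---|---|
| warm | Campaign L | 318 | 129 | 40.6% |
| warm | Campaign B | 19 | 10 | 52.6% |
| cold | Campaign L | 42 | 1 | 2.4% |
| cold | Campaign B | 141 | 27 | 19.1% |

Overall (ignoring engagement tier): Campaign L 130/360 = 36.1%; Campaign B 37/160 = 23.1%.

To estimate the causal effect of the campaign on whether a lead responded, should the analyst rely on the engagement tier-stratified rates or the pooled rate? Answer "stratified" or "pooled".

stratified

Nothing the campaign does changes engagement tier; the imbalance is an allocation artefact. With engagement tier also predicting the outcome, the pooled figure is confounded, and the within-stratum comparison is the causal one.
Within each level — warm: 40.6% vs 52.6%; cold: 2.4% vs 19.1% — Campaign B is higher every time.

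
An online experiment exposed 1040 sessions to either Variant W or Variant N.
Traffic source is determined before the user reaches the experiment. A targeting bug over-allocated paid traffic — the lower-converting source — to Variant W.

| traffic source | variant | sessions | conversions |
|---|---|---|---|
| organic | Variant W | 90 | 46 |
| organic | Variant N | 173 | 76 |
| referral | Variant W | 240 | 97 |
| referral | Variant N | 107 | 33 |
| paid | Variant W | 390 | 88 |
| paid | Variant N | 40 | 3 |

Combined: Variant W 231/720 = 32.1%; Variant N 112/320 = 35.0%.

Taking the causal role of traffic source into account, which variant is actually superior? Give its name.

Traffic source differs across variants for reasons unrelated to any effect of the variant itself, and it separately predicts the outcome — a classic confounder. We must compare within traffic source levels.
Within each level — organic: 51.1% vs 43.9%; referral: 40.4% vs 30.8%; paid: 22.6% vs 7.5% — Variant W is higher every time.

Variant W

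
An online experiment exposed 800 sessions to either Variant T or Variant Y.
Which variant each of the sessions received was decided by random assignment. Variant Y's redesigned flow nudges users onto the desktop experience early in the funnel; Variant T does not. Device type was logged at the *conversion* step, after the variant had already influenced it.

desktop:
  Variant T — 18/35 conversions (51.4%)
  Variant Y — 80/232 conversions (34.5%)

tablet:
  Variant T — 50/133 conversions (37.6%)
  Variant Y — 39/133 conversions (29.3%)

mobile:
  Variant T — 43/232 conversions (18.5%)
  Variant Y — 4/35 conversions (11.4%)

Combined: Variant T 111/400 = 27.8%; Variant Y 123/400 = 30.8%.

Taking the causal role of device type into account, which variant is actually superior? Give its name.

Variant T is higher inside every device type stratum but Variant Y is higher in aggregate. Whether to stratify depends on how device type relates to the variant.
Device type is recorded after the variant and is itself shifted by it — it sits on the causal path from variant to outcome. Conditioning on a mediator would strip out part of the effect we want; the pooled comparison gives the total causal effect.
Pooled: Variant T 27.8% vs Variant Y 30.8%; Variant Y is higher overall.

Variant Y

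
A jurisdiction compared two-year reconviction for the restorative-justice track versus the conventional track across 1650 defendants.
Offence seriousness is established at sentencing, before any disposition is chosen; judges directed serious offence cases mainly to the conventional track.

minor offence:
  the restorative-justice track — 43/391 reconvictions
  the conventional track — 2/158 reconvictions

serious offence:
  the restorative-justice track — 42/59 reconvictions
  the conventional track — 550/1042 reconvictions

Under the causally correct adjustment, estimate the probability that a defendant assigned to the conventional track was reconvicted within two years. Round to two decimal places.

The offence seriousness-specific comparison favours the conventional track throughout, but the pooled figures favour the restorative-justice track. The question is whether to condition on offence seriousness.
Since offence seriousness is a pre-existing factor (not a product of the disposition) and it affects the outcome on its own, it is a confounder. The stratified rates, not the pooled rate, identify the causal effect.
Standardising the conventional track to the population offence seriousness mix: 0.333·2/158 + 0.667·550/1042 = 0.356.

0.36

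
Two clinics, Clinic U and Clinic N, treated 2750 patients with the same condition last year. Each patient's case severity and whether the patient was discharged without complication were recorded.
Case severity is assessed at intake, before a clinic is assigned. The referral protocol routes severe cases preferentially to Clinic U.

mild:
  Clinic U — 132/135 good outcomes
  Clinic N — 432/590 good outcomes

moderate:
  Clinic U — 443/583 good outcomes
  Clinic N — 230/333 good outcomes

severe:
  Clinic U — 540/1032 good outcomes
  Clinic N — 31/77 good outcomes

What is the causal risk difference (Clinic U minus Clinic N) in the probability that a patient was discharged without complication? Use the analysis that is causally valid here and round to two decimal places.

+0.14

Since case severity is a pre-existing factor (not a product of the clinic) and it affects the outcome on its own, it is a confounder. The stratified rates, not the pooled rate, identify the causal effect.
Adjusting over the population distribution of case severity: 0.264·(0.978−0.732) + 0.333·(0.760−0.691) + 0.403·(0.523−0.403) = +0.136.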